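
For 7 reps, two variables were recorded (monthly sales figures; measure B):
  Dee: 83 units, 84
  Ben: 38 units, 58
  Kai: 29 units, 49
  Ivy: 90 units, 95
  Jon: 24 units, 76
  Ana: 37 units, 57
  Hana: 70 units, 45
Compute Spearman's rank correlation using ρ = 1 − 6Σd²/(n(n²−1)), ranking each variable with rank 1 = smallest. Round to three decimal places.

Ranks of variable 1: 6, 4, 2, 7, 1, 3, 5
Ranks of variable 2: 6, 4, 2, 7, 5, 3, 1
d = r₁ − r₂: 0, 0, 0, 0, -4, 0, 4
d²: 0, 0, 0, 0, 16, 0, 16; Σd² = 32
ρ = 1 − 6·32/(7·48) = 1 − 192/336 = 0.429

0.429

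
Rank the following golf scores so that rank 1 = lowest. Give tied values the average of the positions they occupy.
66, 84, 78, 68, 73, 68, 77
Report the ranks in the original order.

Sorted (ascending): 66, 68, 68, 73, 77, 78, 84
The 2 values of 68 occupy positions 2–3 → average rank (2+3)/2 = 2.5.

1, 7, 6, 2.5, 4, 2.5, 5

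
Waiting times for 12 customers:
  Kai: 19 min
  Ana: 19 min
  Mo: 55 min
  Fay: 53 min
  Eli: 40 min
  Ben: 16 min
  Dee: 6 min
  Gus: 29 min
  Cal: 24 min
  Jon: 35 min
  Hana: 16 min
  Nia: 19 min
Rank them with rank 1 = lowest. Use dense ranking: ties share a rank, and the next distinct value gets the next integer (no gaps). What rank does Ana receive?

Sorted (ascending): 6, 16, 16, 19, 19, 19, 24, 29, 35, 40, 53, 55
The 2 values of 16 share dense rank 2.
The 3 values of 19 share dense rank 3.
Remaining distinct values take the next consecutive integers.
Ana has value 19 min → rank 3.

3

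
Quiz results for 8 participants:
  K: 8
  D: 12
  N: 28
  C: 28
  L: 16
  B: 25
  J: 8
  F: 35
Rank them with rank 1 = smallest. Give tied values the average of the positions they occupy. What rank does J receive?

1.5

Sorted (ascending): 8, 8, 12, 16, 25, 28, 28, 35
The 2 values of 8 occupy positions 1–2 → average rank (1+2)/2 = 1.5.
The 2 values of 28 occupy positions 6–7 → average rank (6+7)/2 = 6.5.
J has value 8 → rank 1.5.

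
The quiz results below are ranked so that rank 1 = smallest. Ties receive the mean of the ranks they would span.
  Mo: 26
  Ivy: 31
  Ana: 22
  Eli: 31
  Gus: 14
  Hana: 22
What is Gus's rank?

Sorted (ascending): 14, 22, 22, 26, 31, 31
The 2 values of 22 occupy positions 2–3 → average rank (2+3)/2 = 2.5.
The 2 values of 31 occupy positions 5–6 → average rank (5+6)/2 = 5.5.
Gus has value 14 → rank 1.

1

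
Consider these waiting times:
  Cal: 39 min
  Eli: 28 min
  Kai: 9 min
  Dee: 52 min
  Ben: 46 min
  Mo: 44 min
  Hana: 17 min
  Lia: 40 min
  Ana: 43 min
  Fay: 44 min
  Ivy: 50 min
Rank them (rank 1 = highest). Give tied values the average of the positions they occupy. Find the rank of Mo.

4.5

Sorted (descending): 52, 50, 46, 44, 44, 43, 40, 39, 28, 17, 9
The 2 values of 44 occupy positions 4–5 → average rank (4+5)/2 = 4.5.
Mo has value 44 min → rank 4.5.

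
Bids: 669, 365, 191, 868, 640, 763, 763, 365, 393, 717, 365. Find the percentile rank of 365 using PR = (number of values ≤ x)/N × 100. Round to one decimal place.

N = 11.
Strictly below 365: 1. Equal to 365: 3.
PR = 4/11 × 100 = 36.4

36.4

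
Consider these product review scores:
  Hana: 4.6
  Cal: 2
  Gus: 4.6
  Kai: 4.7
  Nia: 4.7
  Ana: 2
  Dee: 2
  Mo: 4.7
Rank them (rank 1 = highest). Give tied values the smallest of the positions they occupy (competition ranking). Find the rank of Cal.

6

Sorted (descending): 4.7, 4.7, 4.7, 4.6, 4.6, 2, 2, 2
The 3 values of 4.7 occupy positions 1–3 → each gets rank 1.
The 2 values of 4.6 occupy positions 4–5 → each gets rank 4.
The 3 values of 2 occupy positions 6–8 → each gets rank 6.
Cal has value 2 → rank 6.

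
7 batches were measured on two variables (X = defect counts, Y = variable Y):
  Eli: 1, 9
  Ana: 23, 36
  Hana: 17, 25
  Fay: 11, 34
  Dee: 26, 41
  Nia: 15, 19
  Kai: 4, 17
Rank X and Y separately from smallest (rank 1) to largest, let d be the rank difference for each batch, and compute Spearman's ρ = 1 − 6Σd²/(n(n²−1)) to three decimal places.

0.893

Ranks of variable 1: 1, 6, 5, 3, 7, 4, 2
Ranks of variable 2: 1, 6, 4, 5, 7, 3, 2
d = r₁ − r₂: 0, 0, 1, -2, 0, 1, 0
d²: 0, 0, 1, 4, 0, 1, 0; Σd² = 6
ρ = 1 − 6·6/(7·48) = 1 − 36/336 = 0.893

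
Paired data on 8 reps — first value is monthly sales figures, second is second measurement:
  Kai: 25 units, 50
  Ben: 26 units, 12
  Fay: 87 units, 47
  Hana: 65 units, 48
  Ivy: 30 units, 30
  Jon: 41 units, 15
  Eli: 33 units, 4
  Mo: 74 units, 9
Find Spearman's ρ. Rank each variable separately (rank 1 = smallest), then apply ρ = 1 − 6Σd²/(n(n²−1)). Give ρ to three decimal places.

Ranks of variable 1: 1, 2, 8, 6, 3, 5, 4, 7
Ranks of variable 2: 8, 3, 6, 7, 5, 4, 1, 2
d = r₁ − r₂: -7, -1, 2, -1, -2, 1, 3, 5
d²: 49, 1, 4, 1, 4, 1, 9, 25; Σd² = 94
ρ = 1 − 6·94/(8·63) = 1 − 564/504 = -0.119

-0.119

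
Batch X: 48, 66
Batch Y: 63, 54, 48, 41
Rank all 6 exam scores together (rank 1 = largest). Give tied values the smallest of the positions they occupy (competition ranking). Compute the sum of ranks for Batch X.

Sorted (descending): 66, 63, 54, 48, 48, 41
The 2 values of 48 occupy positions 4–5 → each gets rank 4.
Batch X values → pooled ranks: 48→4, 66→1
Rank sum = 4 + 1 = 5

5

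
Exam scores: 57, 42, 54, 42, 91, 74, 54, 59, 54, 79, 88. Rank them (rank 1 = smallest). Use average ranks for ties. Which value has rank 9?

79

Sorted (ascending): 42, 42, 54, 54, 54, 57, 59, 74, 79, 88, 91
The 2 values of 42 occupy positions 1–2 → average rank (1+2)/2 = 1.5.
The 3 values of 54 occupy positions 3–5 → average rank 4.
Rank 9 → value 79.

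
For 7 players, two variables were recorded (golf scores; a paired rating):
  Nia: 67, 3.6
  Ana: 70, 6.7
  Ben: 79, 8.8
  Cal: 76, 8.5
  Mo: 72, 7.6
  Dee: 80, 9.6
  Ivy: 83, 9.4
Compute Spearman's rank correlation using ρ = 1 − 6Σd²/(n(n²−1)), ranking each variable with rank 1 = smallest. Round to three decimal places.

Ranks of variable 1: 1, 2, 5, 4, 3, 6, 7
Ranks of variable 2: 1, 2, 5, 4, 3, 7, 6
d = r₁ − r₂: 0, 0, 0, 0, 0, -1, 1
d²: 0, 0, 0, 0, 0, 1, 1; Σd² = 2
ρ = 1 − 6·2/(7·48) = 1 − 12/336 = 0.964

0.964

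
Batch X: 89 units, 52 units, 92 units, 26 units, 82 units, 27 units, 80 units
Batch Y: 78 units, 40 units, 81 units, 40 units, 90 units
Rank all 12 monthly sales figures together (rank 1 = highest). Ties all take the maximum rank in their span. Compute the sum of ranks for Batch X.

45

Sorted (descending): 92, 90, 89, 82, 81, 80, 78, 52, 40, 40, 27, 26
The 2 values of 40 occupy positions 9–10 → each gets rank 10.
Batch X values → pooled ranks: 89→3, 52→8, 92→1, 26→12, 82→4, 27→11, 80→6
Rank sum = 3 + 8 + 1 + 12 + 4 + 11 + 6 = 45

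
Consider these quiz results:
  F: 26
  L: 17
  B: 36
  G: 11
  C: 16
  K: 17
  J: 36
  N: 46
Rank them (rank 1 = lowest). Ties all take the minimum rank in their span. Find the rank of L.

3

Sorted (ascending): 11, 16, 17, 17, 26, 36, 36, 46
The 2 values of 17 occupy positions 3–4 → each gets rank 3.
The 2 values of 36 occupy positions 6–7 → each gets rank 6.
L has value 17 → rank 3.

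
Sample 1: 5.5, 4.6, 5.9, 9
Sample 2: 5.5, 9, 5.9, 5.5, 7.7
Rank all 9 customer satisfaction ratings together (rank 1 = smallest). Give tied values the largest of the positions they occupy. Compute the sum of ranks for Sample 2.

30

Sorted (ascending): 4.6, 5.5, 5.5, 5.5, 5.9, 5.9, 7.7, 9, 9
The 3 values of 5.5 occupy positions 2–4 → each gets rank 4.
The 2 values of 5.9 occupy positions 5–6 → each gets rank 6.
The 2 values of 9 occupy positions 8–9 → each gets rank 9.
Sample 2 values → pooled ranks: 5.5→4, 9→9, 5.9→6, 5.5→4, 7.7→7
Rank sum = 4 + 9 + 6 + 4 + 7 = 30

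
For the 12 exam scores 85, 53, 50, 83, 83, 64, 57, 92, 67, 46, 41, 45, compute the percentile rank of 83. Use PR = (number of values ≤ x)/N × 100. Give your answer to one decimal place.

N = 12.
Strictly below 83: 8. Equal to 83: 2.
PR = 10/12 × 100 = 83.3

83.3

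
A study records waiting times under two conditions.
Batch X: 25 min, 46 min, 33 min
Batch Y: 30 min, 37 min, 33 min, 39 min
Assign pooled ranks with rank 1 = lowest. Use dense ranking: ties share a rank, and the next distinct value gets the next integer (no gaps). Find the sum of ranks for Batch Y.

14

Sorted (ascending): 25, 30, 33, 33, 37, 39, 46
The 2 values of 33 share dense rank 3.
Remaining distinct values take the next consecutive integers.
Batch Y values → pooled ranks: 30→2, 37→4, 33→3, 39→5
Rank sum = 2 + 4 + 3 + 5 = 14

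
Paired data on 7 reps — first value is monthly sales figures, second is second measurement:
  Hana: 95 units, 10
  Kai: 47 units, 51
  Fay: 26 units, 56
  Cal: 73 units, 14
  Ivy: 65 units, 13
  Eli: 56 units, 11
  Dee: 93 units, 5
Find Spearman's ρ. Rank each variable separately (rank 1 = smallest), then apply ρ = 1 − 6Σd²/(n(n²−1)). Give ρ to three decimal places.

Ranks of variable 1: 7, 2, 1, 5, 4, 3, 6
Ranks of variable 2: 2, 6, 7, 5, 4, 3, 1
d = r₁ − r₂: 5, -4, -6, 0, 0, 0, 5
d²: 25, 16, 36, 0, 0, 0, 25; Σd² = 102
ρ = 1 − 6·102/(7·48) = 1 − 612/336 = -0.821

-0.821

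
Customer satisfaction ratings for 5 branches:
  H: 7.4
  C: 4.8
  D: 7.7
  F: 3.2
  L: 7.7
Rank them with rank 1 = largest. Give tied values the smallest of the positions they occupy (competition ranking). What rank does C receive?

Sorted (descending): 7.7, 7.7, 7.4, 4.8, 3.2
The 2 values of 7.7 occupy positions 1–2 → each gets rank 1.
C has value 4.8 → rank 4.

4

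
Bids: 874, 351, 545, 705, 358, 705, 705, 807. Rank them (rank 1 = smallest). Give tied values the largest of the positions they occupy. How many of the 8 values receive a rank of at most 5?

Sorted (ascending): 351, 358, 545, 705, 705, 705, 807, 874
The 3 values of 705 occupy positions 4–6 → each gets rank 6.
Ranks ≤ 5: {1, 2, 3} → 3 values.

3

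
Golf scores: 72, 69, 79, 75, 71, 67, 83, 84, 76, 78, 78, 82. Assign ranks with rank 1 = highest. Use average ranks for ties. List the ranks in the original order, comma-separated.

9, 11, 4, 8, 10, 12, 2, 1, 7, 5.5, 5.5, 3

Sorted (descending): 84, 83, 82, 79, 78, 78, 76, 75, 72, 71, 69, 67
The 2 values of 78 occupy positions 5–6 → average rank (5+6)/2 = 5.5.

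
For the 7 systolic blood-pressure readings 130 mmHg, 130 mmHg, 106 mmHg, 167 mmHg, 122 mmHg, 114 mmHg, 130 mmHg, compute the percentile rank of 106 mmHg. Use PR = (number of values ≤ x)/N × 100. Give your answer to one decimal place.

N = 7.
Strictly below 106: 0. Equal to 106: 1.
PR = 1/7 × 100 = 14.3

14.3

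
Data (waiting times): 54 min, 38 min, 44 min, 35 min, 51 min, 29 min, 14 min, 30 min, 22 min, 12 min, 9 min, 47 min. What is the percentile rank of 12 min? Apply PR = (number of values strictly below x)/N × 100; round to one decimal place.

8.3

N = 12.
Strictly below 12: 1. Equal to 12: 1.
PR = 1/12 × 100 = 8.3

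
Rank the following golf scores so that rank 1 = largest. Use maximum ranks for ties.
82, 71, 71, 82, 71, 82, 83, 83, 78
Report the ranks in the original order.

5, 9, 9, 5, 9, 5, 2, 2, 6

Sorted (descending): 83, 83, 82, 82, 82, 78, 71, 71, 71
The 2 values of 83 occupy positions 1–2 → each gets rank 2.
The 3 values of 82 occupy positions 3–5 → each gets rank 5.
The 3 values of 71 occupy positions 7–9 → each gets rank 9.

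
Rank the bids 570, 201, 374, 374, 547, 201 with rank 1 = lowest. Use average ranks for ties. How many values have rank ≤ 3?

Sorted (ascending): 201, 201, 374, 374, 547, 570
The 2 values of 201 occupy positions 1–2 → average rank (1+2)/2 = 1.5.
The 2 values of 374 occupy positions 3–4 → average rank (3+4)/2 = 3.5.
Ranks ≤ 3: {1.5, 1.5} → 2 values.

2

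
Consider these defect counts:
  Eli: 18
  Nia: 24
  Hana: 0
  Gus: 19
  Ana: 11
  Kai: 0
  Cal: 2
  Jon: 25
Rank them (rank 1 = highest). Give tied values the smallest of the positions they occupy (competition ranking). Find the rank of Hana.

7

Sorted (descending): 25, 24, 19, 18, 11, 2, 0, 0
The 2 values of 0 occupy positions 7–8 → each gets rank 7.
Hana has value 0 → rank 7.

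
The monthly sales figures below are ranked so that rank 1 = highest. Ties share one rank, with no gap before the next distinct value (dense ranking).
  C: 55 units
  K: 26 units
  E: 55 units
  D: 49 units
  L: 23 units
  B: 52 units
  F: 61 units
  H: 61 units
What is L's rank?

Sorted (descending): 61, 61, 55, 55, 52, 49, 26, 23
The 2 values of 61 share dense rank 1.
The 2 values of 55 share dense rank 2.
Remaining distinct values take the next consecutive integers.
L has value 23 units → rank 6.

6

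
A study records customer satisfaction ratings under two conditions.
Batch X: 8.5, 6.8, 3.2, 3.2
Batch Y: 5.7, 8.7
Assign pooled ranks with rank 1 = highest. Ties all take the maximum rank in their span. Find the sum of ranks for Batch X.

Sorted (descending): 8.7, 8.5, 6.8, 5.7, 3.2, 3.2
The 2 values of 3.2 occupy positions 5–6 → each gets rank 6.
Batch X values → pooled ranks: 8.5→2, 6.8→3, 3.2→6, 3.2→6
Rank sum = 2 + 3 + 6 + 6 = 17

17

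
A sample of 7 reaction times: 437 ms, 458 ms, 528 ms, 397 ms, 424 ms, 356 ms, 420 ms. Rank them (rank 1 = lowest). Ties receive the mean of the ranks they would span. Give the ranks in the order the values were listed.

5, 6, 7, 2, 4, 1, 3

Sorted (ascending): 356, 397, 420, 424, 437, 458, 528
No ties — each value takes its position as its rank.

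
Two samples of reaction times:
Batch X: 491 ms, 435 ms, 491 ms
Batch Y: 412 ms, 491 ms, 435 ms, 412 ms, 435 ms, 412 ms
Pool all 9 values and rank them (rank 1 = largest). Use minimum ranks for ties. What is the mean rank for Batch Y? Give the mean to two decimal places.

5.00

Sorted (descending): 491, 491, 491, 435, 435, 435, 412, 412, 412
The 3 values of 491 occupy positions 1–3 → each gets rank 1.
The 3 values of 435 occupy positions 4–6 → each gets rank 4.
The 3 values of 412 occupy positions 7–9 → each gets rank 7.
Batch Y values → pooled ranks: 412→7, 491→1, 435→4, 412→7, 435→4, 412→7
Mean rank = (7 + 1 + 4 + 7 + 4 + 7) / 6 = 5.00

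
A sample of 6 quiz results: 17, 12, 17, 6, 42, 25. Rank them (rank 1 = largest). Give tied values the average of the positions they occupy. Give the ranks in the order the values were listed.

Sorted (descending): 42, 25, 17, 17, 12, 6
The 2 values of 17 occupy positions 3–4 → average rank (3+4)/2 = 3.5.

3.5, 5, 3.5, 6, 1, 2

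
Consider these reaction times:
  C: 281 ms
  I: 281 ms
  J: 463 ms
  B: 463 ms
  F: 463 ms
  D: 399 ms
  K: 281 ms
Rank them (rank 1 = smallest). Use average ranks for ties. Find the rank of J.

6

Sorted (ascending): 281, 281, 281, 399, 463, 463, 463
The 3 values of 281 occupy positions 1–3 → average rank 2.
The 3 values of 463 occupy positions 5–7 → average rank 6.
J has value 463 ms → rank 6.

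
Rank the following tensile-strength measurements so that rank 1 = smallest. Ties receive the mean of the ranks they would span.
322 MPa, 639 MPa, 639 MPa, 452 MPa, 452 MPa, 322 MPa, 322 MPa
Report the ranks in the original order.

Sorted (ascending): 322, 322, 322, 452, 452, 639, 639
The 3 values of 322 occupy positions 1–3 → average rank 2.
The 2 values of 452 occupy positions 4–5 → average rank (4+5)/2 = 4.5.
The 2 values of 639 occupy positions 6–7 → average rank (6+7)/2 = 6.5.

2, 6.5, 6.5, 4.5, 4.5, 2, 2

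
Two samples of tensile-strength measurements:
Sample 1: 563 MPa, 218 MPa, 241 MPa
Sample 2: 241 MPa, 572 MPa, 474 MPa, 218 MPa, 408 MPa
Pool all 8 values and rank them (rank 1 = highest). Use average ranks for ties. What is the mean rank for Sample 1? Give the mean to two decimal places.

Sorted (descending): 572, 563, 474, 408, 241, 241, 218, 218
The 2 values of 241 occupy positions 5–6 → average rank (5+6)/2 = 5.5.
The 2 values of 218 occupy positions 7–8 → average rank (7+8)/2 = 7.5.
Sample 1 values → pooled ranks: 563→2, 218→7.5, 241→5.5
Mean rank = (2 + 7.5 + 5.5) / 3 = 5.00

5.00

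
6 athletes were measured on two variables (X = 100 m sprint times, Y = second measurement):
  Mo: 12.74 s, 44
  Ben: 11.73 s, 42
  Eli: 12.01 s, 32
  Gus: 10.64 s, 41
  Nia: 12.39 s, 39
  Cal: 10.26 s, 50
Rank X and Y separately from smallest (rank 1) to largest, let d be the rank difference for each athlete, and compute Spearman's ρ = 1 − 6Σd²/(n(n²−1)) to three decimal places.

Ranks of variable 1: 6, 3, 4, 2, 5, 1
Ranks of variable 2: 5, 4, 1, 3, 2, 6
d = r₁ − r₂: 1, -1, 3, -1, 3, -5
d²: 1, 1, 9, 1, 9, 25; Σd² = 46
ρ = 1 − 6·46/(6·35) = 1 − 276/210 = -0.314

-0.314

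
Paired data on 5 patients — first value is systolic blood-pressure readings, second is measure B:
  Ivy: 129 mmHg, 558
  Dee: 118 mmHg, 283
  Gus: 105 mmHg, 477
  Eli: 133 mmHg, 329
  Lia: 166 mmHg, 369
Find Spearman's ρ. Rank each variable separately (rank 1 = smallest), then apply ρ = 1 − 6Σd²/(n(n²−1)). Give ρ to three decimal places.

Ranks of variable 1: 3, 2, 1, 4, 5
Ranks of variable 2: 5, 1, 4, 2, 3
d = r₁ − r₂: -2, 1, -3, 2, 2
d²: 4, 1, 9, 4, 4; Σd² = 22
ρ = 1 − 6·22/(5·24) = 1 − 132/120 = -0.100

-0.100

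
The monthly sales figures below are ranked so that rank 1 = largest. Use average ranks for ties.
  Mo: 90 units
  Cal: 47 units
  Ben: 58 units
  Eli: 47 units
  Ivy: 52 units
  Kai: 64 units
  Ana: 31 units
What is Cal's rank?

5.5

Sorted (descending): 90, 64, 58, 52, 47, 47, 31
The 2 values of 47 occupy positions 5–6 → average rank (5+6)/2 = 5.5.
Cal has value 47 units → rank 5.5.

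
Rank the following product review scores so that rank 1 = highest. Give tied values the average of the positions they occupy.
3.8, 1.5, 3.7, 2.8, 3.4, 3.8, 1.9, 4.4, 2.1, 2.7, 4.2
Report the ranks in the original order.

Sorted (descending): 4.4, 4.2, 3.8, 3.8, 3.7, 3.4, 2.8, 2.7, 2.1, 1.9, 1.5
The 2 values of 3.8 occupy positions 3–4 → average rank (3+4)/2 = 3.5.

3.5, 11, 5, 7, 6, 3.5, 10, 1, 9, 8, 2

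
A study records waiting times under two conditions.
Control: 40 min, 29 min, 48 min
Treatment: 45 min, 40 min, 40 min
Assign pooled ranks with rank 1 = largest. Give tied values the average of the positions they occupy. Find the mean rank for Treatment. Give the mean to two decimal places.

Sorted (descending): 48, 45, 40, 40, 40, 29
The 3 values of 40 occupy positions 3–5 → average rank 4.
Treatment values → pooled ranks: 45→2, 40→4, 40→4
Mean rank = (2 + 4 + 4) / 3 = 3.33

3.33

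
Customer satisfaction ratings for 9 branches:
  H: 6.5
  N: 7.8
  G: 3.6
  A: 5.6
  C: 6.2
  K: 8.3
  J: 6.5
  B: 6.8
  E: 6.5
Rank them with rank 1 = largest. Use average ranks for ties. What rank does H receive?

Sorted (descending): 8.3, 7.8, 6.8, 6.5, 6.5, 6.5, 6.2, 5.6, 3.6
The 3 values of 6.5 occupy positions 4–6 → average rank 5.
H has value 6.5 → rank 5.

5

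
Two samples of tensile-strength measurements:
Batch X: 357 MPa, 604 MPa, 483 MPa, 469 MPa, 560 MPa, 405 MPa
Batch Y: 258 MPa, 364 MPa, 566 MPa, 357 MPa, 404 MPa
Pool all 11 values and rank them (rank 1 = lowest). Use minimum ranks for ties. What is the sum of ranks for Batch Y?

22

Sorted (ascending): 258, 357, 357, 364, 404, 405, 469, 483, 560, 566, 604
The 2 values of 357 occupy positions 2–3 → each gets rank 2.
Batch Y values → pooled ranks: 258→1, 364→4, 566→10, 357→2, 404→5
Rank sum = 1 + 4 + 10 + 2 + 5 = 22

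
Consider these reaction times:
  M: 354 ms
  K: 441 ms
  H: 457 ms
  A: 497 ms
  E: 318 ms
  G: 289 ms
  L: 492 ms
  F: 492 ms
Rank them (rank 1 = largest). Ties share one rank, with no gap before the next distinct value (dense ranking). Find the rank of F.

Sorted (descending): 497, 492, 492, 457, 441, 354, 318, 289
The 2 values of 492 share dense rank 2.
Remaining distinct values take the next consecutive integers.
F has value 492 ms → rank 2.

2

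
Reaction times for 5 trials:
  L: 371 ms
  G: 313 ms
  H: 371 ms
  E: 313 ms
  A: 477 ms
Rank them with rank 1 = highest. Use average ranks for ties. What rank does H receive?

Sorted (descending): 477, 371, 371, 313, 313
The 2 values of 371 occupy positions 2–3 → average rank (2+3)/2 = 2.5.
The 2 values of 313 occupy positions 4–5 → average rank (4+5)/2 = 4.5.
H has value 371 ms → rank 2.5.

2.5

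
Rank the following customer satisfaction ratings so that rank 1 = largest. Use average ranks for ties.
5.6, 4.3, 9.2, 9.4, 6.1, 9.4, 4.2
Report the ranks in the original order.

5, 6, 3, 1.5, 4, 1.5, 7

Sorted (descending): 9.4, 9.4, 9.2, 6.1, 5.6, 4.3, 4.2
The 2 values of 9.4 occupy positions 1–2 → average rank (1+2)/2 = 1.5.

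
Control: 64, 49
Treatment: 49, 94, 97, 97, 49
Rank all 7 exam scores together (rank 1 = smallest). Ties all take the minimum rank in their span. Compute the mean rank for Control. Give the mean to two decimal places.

2.50

Sorted (ascending): 49, 49, 49, 64, 94, 97, 97
The 3 values of 49 occupy positions 1–3 → each gets rank 1.
The 2 values of 97 occupy positions 6–7 → each gets rank 6.
Control values → pooled ranks: 64→4, 49→1
Mean rank = (4 + 1) / 2 = 2.50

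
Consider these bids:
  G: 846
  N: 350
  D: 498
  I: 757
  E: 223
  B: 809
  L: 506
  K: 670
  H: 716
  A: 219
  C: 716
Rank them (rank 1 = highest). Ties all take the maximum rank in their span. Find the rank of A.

Sorted (descending): 846, 809, 757, 716, 716, 670, 506, 498, 350, 223, 219
The 2 values of 716 occupy positions 4–5 → each gets rank 5.
A has value 219 → rank 11.

11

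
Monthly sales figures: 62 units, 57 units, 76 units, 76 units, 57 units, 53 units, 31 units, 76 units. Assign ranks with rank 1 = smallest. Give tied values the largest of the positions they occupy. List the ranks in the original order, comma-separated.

5, 4, 8, 8, 4, 2, 1, 8

Sorted (ascending): 31, 53, 57, 57, 62, 76, 76, 76
The 2 values of 57 occupy positions 3–4 → each gets rank 4.
The 3 values of 76 occupy positions 6–8 → each gets rank 8.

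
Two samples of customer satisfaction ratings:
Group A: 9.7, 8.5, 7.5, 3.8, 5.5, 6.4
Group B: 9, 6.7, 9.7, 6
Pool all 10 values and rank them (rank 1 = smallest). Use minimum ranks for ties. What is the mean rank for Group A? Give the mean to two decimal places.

4.83

Sorted (ascending): 3.8, 5.5, 6, 6.4, 6.7, 7.5, 8.5, 9, 9.7, 9.7
The 2 values of 9.7 occupy positions 9–10 → each gets rank 9.
Group A values → pooled ranks: 9.7→9, 8.5→7, 7.5→6, 3.8→1, 5.5→2, 6.4→4
Mean rank = (9 + 7 + 6 + 1 + 2 + 4) / 6 = 4.83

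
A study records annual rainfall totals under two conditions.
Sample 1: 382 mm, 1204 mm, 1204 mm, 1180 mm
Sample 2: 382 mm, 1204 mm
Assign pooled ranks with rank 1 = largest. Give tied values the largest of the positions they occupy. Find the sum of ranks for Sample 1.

16

Sorted (descending): 1204, 1204, 1204, 1180, 382, 382
The 3 values of 1204 occupy positions 1–3 → each gets rank 3.
The 2 values of 382 occupy positions 5–6 → each gets rank 6.
Sample 1 values → pooled ranks: 382→6, 1204→3, 1204→3, 1180→4
Rank sum = 6 + 3 + 3 + 4 = 16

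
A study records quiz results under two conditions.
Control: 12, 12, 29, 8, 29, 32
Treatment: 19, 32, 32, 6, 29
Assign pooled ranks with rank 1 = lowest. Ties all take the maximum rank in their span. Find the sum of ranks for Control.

37

Sorted (ascending): 6, 8, 12, 12, 19, 29, 29, 29, 32, 32, 32
The 2 values of 12 occupy positions 3–4 → each gets rank 4.
The 3 values of 29 occupy positions 6–8 → each gets rank 8.
The 3 values of 32 occupy positions 9–11 → each gets rank 11.
Control values → pooled ranks: 12→4, 12→4, 29→8, 8→2, 29→8, 32→11
Rank sum = 4 + 4 + 8 + 2 + 8 + 11 = 37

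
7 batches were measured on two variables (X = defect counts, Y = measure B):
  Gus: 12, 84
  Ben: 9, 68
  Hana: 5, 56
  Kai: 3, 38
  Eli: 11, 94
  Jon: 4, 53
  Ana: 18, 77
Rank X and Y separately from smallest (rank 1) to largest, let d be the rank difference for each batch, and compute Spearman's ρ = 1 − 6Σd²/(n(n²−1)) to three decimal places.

Ranks of variable 1: 6, 4, 3, 1, 5, 2, 7
Ranks of variable 2: 6, 4, 3, 1, 7, 2, 5
d = r₁ − r₂: 0, 0, 0, 0, -2, 0, 2
d²: 0, 0, 0, 0, 4, 0, 4; Σd² = 8
ρ = 1 − 6·8/(7·48) = 1 − 48/336 = 0.857

0.857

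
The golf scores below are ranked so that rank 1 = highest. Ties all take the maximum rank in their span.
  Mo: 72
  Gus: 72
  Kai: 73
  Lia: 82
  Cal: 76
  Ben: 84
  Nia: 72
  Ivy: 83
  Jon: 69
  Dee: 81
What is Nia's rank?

Sorted (descending): 84, 83, 82, 81, 76, 73, 72, 72, 72, 69
The 3 values of 72 occupy positions 7–9 → each gets rank 9.
Nia has value 72 → rank 9.

9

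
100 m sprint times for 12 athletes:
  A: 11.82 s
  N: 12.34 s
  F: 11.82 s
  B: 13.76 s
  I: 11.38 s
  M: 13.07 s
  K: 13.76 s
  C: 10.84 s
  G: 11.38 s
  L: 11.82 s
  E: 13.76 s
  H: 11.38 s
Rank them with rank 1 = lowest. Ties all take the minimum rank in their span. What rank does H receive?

2

Sorted (ascending): 10.84, 11.38, 11.38, 11.38, 11.82, 11.82, 11.82, 12.34, 13.07, 13.76, 13.76, 13.76
The 3 values of 11.38 occupy positions 2–4 → each gets rank 2.
The 3 values of 11.82 occupy positions 5–7 → each gets rank 5.
The 3 values of 13.76 occupy positions 10–12 → each gets rank 10.
H has value 11.38 s → rank 2.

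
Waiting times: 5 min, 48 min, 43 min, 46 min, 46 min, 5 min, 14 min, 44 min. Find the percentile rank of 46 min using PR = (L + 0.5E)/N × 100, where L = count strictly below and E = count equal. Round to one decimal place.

75.0

N = 8.
Strictly below 46: 5. Equal to 46: 2.
PR = (5 + 0.5·2)/8 × 100 = 75.0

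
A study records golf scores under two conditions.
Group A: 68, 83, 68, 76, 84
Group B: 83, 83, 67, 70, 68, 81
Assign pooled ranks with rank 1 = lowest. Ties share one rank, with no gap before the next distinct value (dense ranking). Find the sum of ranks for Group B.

Sorted (ascending): 67, 68, 68, 68, 70, 76, 81, 83, 83, 83, 84
The 3 values of 68 share dense rank 2.
The 3 values of 83 share dense rank 6.
Remaining distinct values take the next consecutive integers.
Group B values → pooled ranks: 83→6, 83→6, 67→1, 70→3, 68→2, 81→5
Rank sum = 6 + 6 + 1 + 3 + 2 + 5 = 23

23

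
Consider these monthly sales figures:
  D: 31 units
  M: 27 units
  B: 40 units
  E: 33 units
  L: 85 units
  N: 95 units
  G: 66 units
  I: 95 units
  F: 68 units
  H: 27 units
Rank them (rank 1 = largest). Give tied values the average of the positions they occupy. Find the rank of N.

1.5

Sorted (descending): 95, 95, 85, 68, 66, 40, 33, 31, 27, 27
The 2 values of 95 occupy positions 1–2 → average rank (1+2)/2 = 1.5.
The 2 values of 27 occupy positions 9–10 → average rank (9+10)/2 = 9.5.
N has value 95 units → rank 1.5.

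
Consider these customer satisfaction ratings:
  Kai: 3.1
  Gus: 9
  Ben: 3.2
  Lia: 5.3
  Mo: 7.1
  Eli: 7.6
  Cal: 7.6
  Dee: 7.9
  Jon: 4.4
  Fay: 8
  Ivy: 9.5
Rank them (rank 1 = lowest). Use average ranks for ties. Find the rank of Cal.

Sorted (ascending): 3.1, 3.2, 4.4, 5.3, 7.1, 7.6, 7.6, 7.9, 8, 9, 9.5
The 2 values of 7.6 occupy positions 6–7 → average rank (6+7)/2 = 6.5.
Cal has value 7.6 → rank 6.5.

6.5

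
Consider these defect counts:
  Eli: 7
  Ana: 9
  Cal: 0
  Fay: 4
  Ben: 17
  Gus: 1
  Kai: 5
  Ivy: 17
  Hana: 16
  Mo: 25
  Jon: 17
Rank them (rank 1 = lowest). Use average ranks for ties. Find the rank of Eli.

Sorted (ascending): 0, 1, 4, 5, 7, 9, 16, 17, 17, 17, 25
The 3 values of 17 occupy positions 8–10 → average rank 9.
Eli has value 7 → rank 5.

5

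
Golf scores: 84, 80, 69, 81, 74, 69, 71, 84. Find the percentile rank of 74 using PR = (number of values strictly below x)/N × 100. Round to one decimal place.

37.5

N = 8.
Strictly below 74: 3. Equal to 74: 1.
PR = 3/8 × 100 = 37.5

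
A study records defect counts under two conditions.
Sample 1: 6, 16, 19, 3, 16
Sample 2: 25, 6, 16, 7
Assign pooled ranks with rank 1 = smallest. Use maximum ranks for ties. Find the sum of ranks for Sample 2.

23

Sorted (ascending): 3, 6, 6, 7, 16, 16, 16, 19, 25
The 2 values of 6 occupy positions 2–3 → each gets rank 3.
The 3 values of 16 occupy positions 5–7 → each gets rank 7.
Sample 2 values → pooled ranks: 25→9, 6→3, 16→7, 7→4
Rank sum = 9 + 3 + 7 + 4 = 23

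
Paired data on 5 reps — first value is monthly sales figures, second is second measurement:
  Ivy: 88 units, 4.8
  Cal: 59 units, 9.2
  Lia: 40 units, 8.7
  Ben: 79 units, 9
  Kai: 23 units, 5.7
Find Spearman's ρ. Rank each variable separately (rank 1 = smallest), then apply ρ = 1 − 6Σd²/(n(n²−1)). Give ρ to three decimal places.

Ranks of variable 1: 5, 3, 2, 4, 1
Ranks of variable 2: 1, 5, 3, 4, 2
d = r₁ − r₂: 4, -2, -1, 0, -1
d²: 16, 4, 1, 0, 1; Σd² = 22
ρ = 1 − 6·22/(5·24) = 1 − 132/120 = -0.100

-0.100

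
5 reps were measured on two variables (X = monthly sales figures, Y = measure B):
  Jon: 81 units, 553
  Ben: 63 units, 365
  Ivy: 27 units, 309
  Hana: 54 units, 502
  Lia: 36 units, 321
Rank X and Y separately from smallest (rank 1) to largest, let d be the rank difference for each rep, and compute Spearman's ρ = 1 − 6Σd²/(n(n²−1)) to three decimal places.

Ranks of variable 1: 5, 4, 1, 3, 2
Ranks of variable 2: 5, 3, 1, 4, 2
d = r₁ − r₂: 0, 1, 0, -1, 0
d²: 0, 1, 0, 1, 0; Σd² = 2
ρ = 1 − 6·2/(5·24) = 1 − 12/120 = 0.900

0.900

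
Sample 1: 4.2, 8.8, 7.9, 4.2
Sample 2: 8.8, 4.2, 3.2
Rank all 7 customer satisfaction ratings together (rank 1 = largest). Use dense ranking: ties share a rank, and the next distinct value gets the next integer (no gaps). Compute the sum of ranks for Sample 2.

8

Sorted (descending): 8.8, 8.8, 7.9, 4.2, 4.2, 4.2, 3.2
The 2 values of 8.8 share dense rank 1.
The 3 values of 4.2 share dense rank 3.
Remaining distinct values take the next consecutive integers.
Sample 2 values → pooled ranks: 8.8→1, 4.2→3, 3.2→4
Rank sum = 1 + 3 + 4 = 8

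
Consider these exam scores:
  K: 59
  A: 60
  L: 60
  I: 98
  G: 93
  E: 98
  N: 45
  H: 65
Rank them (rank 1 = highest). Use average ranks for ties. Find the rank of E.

Sorted (descending): 98, 98, 93, 65, 60, 60, 59, 45
The 2 values of 98 occupy positions 1–2 → average rank (1+2)/2 = 1.5.
The 2 values of 60 occupy positions 5–6 → average rank (5+6)/2 = 5.5.
E has value 98 → rank 1.5.

1.5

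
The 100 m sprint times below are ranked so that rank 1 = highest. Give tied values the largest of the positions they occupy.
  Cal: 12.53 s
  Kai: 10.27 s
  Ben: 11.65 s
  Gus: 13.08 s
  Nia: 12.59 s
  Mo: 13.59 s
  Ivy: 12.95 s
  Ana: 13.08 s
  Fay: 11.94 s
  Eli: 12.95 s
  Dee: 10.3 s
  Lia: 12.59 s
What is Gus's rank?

3

Sorted (descending): 13.59, 13.08, 13.08, 12.95, 12.95, 12.59, 12.59, 12.53, 11.94, 11.65, 10.3, 10.27
The 2 values of 13.08 occupy positions 2–3 → each gets rank 3.
The 2 values of 12.95 occupy positions 4–5 → each gets rank 5.
The 2 values of 12.59 occupy positions 6–7 → each gets rank 7.
Gus has value 13.08 s → rank 3.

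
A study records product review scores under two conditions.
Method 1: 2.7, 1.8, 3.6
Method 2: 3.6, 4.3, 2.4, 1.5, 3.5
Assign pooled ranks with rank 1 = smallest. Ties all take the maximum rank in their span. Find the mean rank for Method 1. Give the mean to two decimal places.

4.33

Sorted (ascending): 1.5, 1.8, 2.4, 2.7, 3.5, 3.6, 3.6, 4.3
The 2 values of 3.6 occupy positions 6–7 → each gets rank 7.
Method 1 values → pooled ranks: 2.7→4, 1.8→2, 3.6→7
Mean rank = (4 + 2 + 7) / 3 = 4.33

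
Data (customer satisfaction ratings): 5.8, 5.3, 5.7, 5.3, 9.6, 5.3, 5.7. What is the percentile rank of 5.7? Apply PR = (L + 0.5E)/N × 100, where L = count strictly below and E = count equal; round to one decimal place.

57.1

N = 7.
Strictly below 5.7: 3. Equal to 5.7: 2.
PR = (3 + 0.5·2)/7 × 100 = 57.1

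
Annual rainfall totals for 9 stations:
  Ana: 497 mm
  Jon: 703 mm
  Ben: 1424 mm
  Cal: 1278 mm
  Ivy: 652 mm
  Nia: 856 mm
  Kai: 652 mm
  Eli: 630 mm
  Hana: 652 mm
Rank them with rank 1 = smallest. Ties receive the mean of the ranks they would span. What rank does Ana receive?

1

Sorted (ascending): 497, 630, 652, 652, 652, 703, 856, 1278, 1424
The 3 values of 652 occupy positions 3–5 → average rank 4.
Ana has value 497 mm → rank 1.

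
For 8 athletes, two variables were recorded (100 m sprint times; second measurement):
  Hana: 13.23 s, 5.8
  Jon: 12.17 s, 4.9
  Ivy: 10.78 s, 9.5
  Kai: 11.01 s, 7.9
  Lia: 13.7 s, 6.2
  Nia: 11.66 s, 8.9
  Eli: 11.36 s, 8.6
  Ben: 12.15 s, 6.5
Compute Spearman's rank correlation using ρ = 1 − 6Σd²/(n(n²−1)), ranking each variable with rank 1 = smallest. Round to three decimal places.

-0.810

Ranks of variable 1: 7, 6, 1, 2, 8, 4, 3, 5
Ranks of variable 2: 2, 1, 8, 5, 3, 7, 6, 4
d = r₁ − r₂: 5, 5, -7, -3, 5, -3, -3, 1
d²: 25, 25, 49, 9, 25, 9, 9, 1; Σd² = 152
ρ = 1 − 6·152/(8·63) = 1 − 912/504 = -0.810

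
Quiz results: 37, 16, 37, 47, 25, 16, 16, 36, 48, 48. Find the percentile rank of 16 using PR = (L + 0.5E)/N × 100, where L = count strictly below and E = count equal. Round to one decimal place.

N = 10.
Strictly below 16: 0. Equal to 16: 3.
PR = (0 + 0.5·3)/10 × 100 = 15.0

15.0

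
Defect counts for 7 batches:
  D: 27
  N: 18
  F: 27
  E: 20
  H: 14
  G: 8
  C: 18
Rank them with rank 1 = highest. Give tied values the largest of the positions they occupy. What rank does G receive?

Sorted (descending): 27, 27, 20, 18, 18, 14, 8
The 2 values of 27 occupy positions 1–2 → each gets rank 2.
The 2 values of 18 occupy positions 4–5 → each gets rank 5.
G has value 8 → rank 7.

7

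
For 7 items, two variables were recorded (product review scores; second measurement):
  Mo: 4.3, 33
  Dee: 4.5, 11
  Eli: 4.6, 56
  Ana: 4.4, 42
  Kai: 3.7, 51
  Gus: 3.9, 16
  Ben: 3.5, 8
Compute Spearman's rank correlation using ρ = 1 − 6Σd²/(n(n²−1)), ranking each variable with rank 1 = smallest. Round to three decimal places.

Ranks of variable 1: 4, 6, 7, 5, 2, 3, 1
Ranks of variable 2: 4, 2, 7, 5, 6, 3, 1
d = r₁ − r₂: 0, 4, 0, 0, -4, 0, 0
d²: 0, 16, 0, 0, 16, 0, 0; Σd² = 32
ρ = 1 − 6·32/(7·48) = 1 − 192/336 = 0.429

0.429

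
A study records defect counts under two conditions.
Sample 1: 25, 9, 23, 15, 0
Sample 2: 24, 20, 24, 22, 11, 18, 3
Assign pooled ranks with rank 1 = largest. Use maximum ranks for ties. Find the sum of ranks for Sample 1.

Sorted (descending): 25, 24, 24, 23, 22, 20, 18, 15, 11, 9, 3, 0
The 2 values of 24 occupy positions 2–3 → each gets rank 3.
Sample 1 values → pooled ranks: 25→1, 9→10, 23→4, 15→8, 0→12
Rank sum = 1 + 10 + 4 + 8 + 12 = 35

35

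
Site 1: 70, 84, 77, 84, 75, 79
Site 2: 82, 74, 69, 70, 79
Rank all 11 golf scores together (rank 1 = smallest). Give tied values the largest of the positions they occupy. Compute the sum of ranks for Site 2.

25

Sorted (ascending): 69, 70, 70, 74, 75, 77, 79, 79, 82, 84, 84
The 2 values of 70 occupy positions 2–3 → each gets rank 3.
The 2 values of 79 occupy positions 7–8 → each gets rank 8.
The 2 values of 84 occupy positions 10–11 → each gets rank 11.
Site 2 values → pooled ranks: 82→9, 74→4, 69→1, 70→3, 79→8
Rank sum = 9 + 4 + 1 + 3 + 8 = 25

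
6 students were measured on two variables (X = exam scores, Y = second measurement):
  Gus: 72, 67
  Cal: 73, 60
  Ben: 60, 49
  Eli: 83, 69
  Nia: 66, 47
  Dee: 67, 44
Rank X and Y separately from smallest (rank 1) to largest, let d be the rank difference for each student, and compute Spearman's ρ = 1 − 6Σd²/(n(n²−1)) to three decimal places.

Ranks of variable 1: 4, 5, 1, 6, 2, 3
Ranks of variable 2: 5, 4, 3, 6, 2, 1
d = r₁ − r₂: -1, 1, -2, 0, 0, 2
d²: 1, 1, 4, 0, 0, 4; Σd² = 10
ρ = 1 − 6·10/(6·35) = 1 − 60/210 = 0.714

0.714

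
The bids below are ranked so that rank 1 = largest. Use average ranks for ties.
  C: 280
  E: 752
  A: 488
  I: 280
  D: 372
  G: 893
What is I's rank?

5.5

Sorted (descending): 893, 752, 488, 372, 280, 280
The 2 values of 280 occupy positions 5–6 → average rank (5+6)/2 = 5.5.
I has value 280 → rank 5.5.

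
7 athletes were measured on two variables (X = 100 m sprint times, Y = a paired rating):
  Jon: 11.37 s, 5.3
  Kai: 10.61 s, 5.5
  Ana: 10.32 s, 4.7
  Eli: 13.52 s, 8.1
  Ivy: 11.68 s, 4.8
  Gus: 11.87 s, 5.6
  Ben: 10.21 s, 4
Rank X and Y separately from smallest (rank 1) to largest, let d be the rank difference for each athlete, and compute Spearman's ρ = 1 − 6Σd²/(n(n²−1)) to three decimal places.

Ranks of variable 1: 4, 3, 2, 7, 5, 6, 1
Ranks of variable 2: 4, 5, 2, 7, 3, 6, 1
d = r₁ − r₂: 0, -2, 0, 0, 2, 0, 0
d²: 0, 4, 0, 0, 4, 0, 0; Σd² = 8
ρ = 1 − 6·8/(7·48) = 1 − 48/336 = 0.857

0.857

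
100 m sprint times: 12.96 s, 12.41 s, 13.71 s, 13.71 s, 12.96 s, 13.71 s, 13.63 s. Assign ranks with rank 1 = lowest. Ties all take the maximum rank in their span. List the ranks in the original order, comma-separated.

3, 1, 7, 7, 3, 7, 4

Sorted (ascending): 12.41, 12.96, 12.96, 13.63, 13.71, 13.71, 13.71
The 2 values of 12.96 occupy positions 2–3 → each gets rank 3.
The 3 values of 13.71 occupy positions 5–7 → each gets rank 7.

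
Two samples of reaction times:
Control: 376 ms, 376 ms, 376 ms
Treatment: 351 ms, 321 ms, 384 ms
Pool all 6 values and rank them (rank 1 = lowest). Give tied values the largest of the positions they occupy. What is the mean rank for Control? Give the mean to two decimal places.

Sorted (ascending): 321, 351, 376, 376, 376, 384
The 3 values of 376 occupy positions 3–5 → each gets rank 5.
Control values → pooled ranks: 376→5, 376→5, 376→5
Mean rank = (5 + 5 + 5) / 3 = 5.00

5.00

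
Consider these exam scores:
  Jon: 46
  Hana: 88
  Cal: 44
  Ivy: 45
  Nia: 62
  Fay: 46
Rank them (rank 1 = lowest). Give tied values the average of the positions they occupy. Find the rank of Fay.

Sorted (ascending): 44, 45, 46, 46, 62, 88
The 2 values of 46 occupy positions 3–4 → average rank (3+4)/2 = 3.5.
Fay has value 46 → rank 3.5.

3.5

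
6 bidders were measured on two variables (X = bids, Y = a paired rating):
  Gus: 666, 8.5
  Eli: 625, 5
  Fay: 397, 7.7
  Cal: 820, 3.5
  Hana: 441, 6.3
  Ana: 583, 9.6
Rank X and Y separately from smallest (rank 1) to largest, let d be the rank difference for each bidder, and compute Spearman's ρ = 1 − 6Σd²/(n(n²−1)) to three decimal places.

Ranks of variable 1: 5, 4, 1, 6, 2, 3
Ranks of variable 2: 5, 2, 4, 1, 3, 6
d = r₁ − r₂: 0, 2, -3, 5, -1, -3
d²: 0, 4, 9, 25, 1, 9; Σd² = 48
ρ = 1 − 6·48/(6·35) = 1 − 288/210 = -0.371

-0.371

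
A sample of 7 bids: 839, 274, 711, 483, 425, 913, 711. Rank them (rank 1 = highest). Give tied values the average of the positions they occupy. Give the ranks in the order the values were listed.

2, 7, 3.5, 5, 6, 1, 3.5

Sorted (descending): 913, 839, 711, 711, 483, 425, 274
The 2 values of 711 occupy positions 3–4 → average rank (3+4)/2 = 3.5.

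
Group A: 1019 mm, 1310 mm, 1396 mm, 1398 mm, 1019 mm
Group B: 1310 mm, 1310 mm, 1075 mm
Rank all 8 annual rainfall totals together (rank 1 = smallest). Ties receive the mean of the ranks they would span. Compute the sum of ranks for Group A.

23

Sorted (ascending): 1019, 1019, 1075, 1310, 1310, 1310, 1396, 1398
The 2 values of 1019 occupy positions 1–2 → average rank (1+2)/2 = 1.5.
The 3 values of 1310 occupy positions 4–6 → average rank 5.
Group A values → pooled ranks: 1019→1.5, 1310→5, 1396→7, 1398→8, 1019→1.5
Rank sum = 1.5 + 5 + 7 + 8 + 1.5 = 23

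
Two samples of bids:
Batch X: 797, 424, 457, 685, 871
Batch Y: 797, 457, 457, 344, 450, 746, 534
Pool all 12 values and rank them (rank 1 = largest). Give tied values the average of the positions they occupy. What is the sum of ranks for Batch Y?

50.5

Sorted (descending): 871, 797, 797, 746, 685, 534, 457, 457, 457, 450, 424, 344
The 2 values of 797 occupy positions 2–3 → average rank (2+3)/2 = 2.5.
The 3 values of 457 occupy positions 7–9 → average rank 8.
Batch Y values → pooled ranks: 797→2.5, 457→8, 457→8, 344→12, 450→10, 746→4, 534→6
Rank sum = 2.5 + 8 + 8 + 12 + 10 + 4 + 6 = 50.5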